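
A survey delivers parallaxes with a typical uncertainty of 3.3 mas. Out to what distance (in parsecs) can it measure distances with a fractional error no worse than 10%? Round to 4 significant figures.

σ_d/d = σ_p/p, so the condition is σ_p/p ≤ 0.10, i.e. p ≥ σ_p/0.10.
p_min = 3.3/0.10 = 33 mas = 0.033 arcsec.
d_max = 1/p_min = 1/0.033 = 30.303 pc.

30.30 pc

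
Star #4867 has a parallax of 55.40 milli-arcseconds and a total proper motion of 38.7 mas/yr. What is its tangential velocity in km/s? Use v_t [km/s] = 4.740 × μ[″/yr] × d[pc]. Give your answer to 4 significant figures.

3.311 km/s

d = 1/p = 1/0.05540″ = 18.051 pc.
μ = 38.7 mas/yr = 0.0387 ″/yr.
v_t = 4.74 × μ × d = 4.74 × 0.0387 × 18.051 = 3.3112 km/s.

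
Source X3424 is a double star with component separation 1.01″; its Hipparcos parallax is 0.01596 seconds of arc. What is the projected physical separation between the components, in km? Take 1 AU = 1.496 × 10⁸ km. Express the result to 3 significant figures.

9.47 × 10^9 km

d = 1/p = 1/0.01596″ = 62.657 pc.
At distance d (pc), an angle of θ arcsec spans θ·d AU: s = 1.01 × 62.657 = 63.284 AU.
= 63.284 × 1.496 × 10⁸ km = 9.4673 × 10^9 km.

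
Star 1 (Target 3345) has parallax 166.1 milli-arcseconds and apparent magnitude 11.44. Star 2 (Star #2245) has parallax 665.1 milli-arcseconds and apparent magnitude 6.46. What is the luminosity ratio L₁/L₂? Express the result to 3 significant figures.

L₁/L₂ = 0.163

d₁ = 1/p₁ = 1/0.1661″ = 6.0205 pc; d₂ = 1/p₂ = 1/0.6651″ = 1.5035 pc.
M₁ = m₁ − 5 log₁₀ d₁ + 5 = 11.44 − 3.8982 + 5 = 12.5418.
M₂ = 6.46 − 0.8855 + 5 = 10.5745.
L₁/L₂ = 10^(0.4(M₂ − M₁)) = 10^(0.4 × (-1.9673)) = 10^(-0.78692) = 0.16334.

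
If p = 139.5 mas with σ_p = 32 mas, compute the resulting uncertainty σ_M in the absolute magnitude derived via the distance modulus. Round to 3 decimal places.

M = m − 5 log₁₀ d + 5 = m + 5 log₁₀ p + 5, so ∂M/∂p = 5/(p ln 10).
σ_M = (5/ln 10) · (σ_p/p) = 2.1715 × 32/139.5 = 2.1715 × 0.22939 = 0.49812.

σ_M = 0.498 mag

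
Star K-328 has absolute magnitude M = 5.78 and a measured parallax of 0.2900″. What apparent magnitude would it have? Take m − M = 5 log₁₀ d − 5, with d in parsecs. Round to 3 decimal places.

m = 3.468

d = 1/p = 1/0.2900″ = 3.4483 pc.
m − M = 5 log₁₀ d − 5 = 5 log₁₀(3.4483) − 5 = 2.6880 − 5 = -2.3120.
m = M + (m − M) = 5.78 + (-2.3120) = 3.468.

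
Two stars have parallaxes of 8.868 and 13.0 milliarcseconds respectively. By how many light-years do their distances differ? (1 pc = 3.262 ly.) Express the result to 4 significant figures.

d_A = 1/0.008868″ = 112.76 pc; d_B = 1/0.01300″ = 76.923 pc.
|d_B − d_A| = |76.923 − 112.76| = 35.837 pc = 35.837 × 3.262 ly = 116.9 ly.

116.9 ly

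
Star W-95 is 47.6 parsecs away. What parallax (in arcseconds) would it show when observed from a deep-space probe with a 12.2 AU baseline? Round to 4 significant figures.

p (arcsec) = B (AU) / d (pc).
p = 12.2 / 47.6 = 0.2563 arcsec.

0.2563 arcsec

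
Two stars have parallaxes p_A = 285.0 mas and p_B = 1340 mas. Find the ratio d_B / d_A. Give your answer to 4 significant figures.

Since d = 1/p, d_B/d_A = p_A/p_B.
= 285.0 / 1340 = 0.21269.

0.2127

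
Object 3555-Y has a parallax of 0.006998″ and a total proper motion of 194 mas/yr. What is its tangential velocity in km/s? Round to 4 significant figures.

d = 1/p = 1/0.006998″ = 142.9 pc.
μ = 194 mas/yr = 0.194 ″/yr.
v_t = 4.74 × μ × d = 4.74 × 0.194 × 142.9 = 131.41 km/s.

131.4 km/s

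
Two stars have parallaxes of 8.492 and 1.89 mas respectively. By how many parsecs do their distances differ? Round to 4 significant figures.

411.3 pc

d_A = 1/0.008492″ = 117.76 pc; d_B = 1/0.001890″ = 529.1 pc.
|d_B − d_A| = |529.1 − 117.76| = 411.34 pc.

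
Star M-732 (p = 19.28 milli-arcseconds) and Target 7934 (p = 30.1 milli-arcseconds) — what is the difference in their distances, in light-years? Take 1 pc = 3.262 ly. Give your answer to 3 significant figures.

60.8 ly

d_A = 1/0.01928″ = 51.867 pc; d_B = 1/0.03010″ = 33.223 pc.
|d_B − d_A| = |33.223 − 51.867| = 18.644 pc = 18.644 × 3.262 ly = 60.817 ly.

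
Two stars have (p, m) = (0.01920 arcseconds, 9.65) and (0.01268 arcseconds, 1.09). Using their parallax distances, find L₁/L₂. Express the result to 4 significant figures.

d₁ = 1/p₁ = 1/0.01920″ = 52.083 pc; d₂ = 1/p₂ = 1/0.01268″ = 78.864 pc.
M₁ = m₁ − 5 log₁₀ d₁ + 5 = 9.65 − 8.5835 + 5 = 6.0665.
M₂ = 1.09 − 9.4844 + 5 = -3.3944.
L₁/L₂ = 10^(0.4(M₂ − M₁)) = 10^(0.4 × (-9.4609)) = 10^(-3.78436) = 0.0001643.

L₁/L₂ = 0.0001643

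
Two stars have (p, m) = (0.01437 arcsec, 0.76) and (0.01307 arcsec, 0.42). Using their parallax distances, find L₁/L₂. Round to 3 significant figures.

L₁/L₂ = 0.605

d₁ = 1/p₁ = 1/0.01437″ = 69.589 pc; d₂ = 1/p₂ = 1/0.01307″ = 76.511 pc.
M₁ = m₁ − 5 log₁₀ d₁ + 5 = 0.76 − 9.2127 + 5 = -3.4527.
M₂ = 0.42 − 9.4186 + 5 = -3.9986.
L₁/L₂ = 10^(0.4(M₂ − M₁)) = 10^(0.4 × (-0.5459)) = 10^(-0.21836) = 0.60484.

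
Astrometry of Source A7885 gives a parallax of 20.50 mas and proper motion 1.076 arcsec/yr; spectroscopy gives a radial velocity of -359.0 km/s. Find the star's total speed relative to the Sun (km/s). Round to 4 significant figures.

436.8 km/s

d = 1/p = 1/0.02050″ = 48.78 pc.
v_t = 4.740 μ d = 4.740 × 1.076 × 48.78 = 248.79 km/s.
v = √(v_r² + v_t²) = √((-359.0)² + 248.79²) = √190777 = 436.78 km/s.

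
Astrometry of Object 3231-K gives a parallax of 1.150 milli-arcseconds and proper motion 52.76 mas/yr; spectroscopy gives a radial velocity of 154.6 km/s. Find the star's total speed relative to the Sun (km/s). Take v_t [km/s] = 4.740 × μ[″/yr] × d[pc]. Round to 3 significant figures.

267 km/s

d = 1/p = 1/0.001150″ = 869.57 pc.
μ = 52.76 mas/yr = 0.05276 ″/yr.
v_t = 4.740 μ d = 4.740 × 0.05276 × 869.57 = 217.46 km/s.
v = √(v_r² + v_t²) = √(154.6² + 217.46²) = √71190 = 266.81 km/s.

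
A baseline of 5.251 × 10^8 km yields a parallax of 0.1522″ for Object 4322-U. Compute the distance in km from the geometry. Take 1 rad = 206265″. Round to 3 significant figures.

7.12 × 10^14 km

θ = 0.1522″ = 0.1522/206265 = 7.3789 × 10^-7 rad.
d = B/θ = (5.251 × 10^8) / (7.3789 × 10^-7) = 7.1162 × 10^14 km.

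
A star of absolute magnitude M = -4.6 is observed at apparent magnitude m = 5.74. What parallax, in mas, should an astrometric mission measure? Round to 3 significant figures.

m − M = 5.74 − (-4.6) = 10.34.
d = 10^((m−M)/5 + 1) = 10^3.068 = 1169.5 pc.
p = 1/d = 1/1169.5 = 0.00085507 arcsec = 0.85507 mas.

0.855 mas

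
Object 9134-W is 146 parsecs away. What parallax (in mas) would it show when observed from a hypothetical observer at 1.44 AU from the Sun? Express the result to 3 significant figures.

p (arcsec) = B (AU) / d (pc).
p = 1.44 / 146 = 0.009863 arcsec = 9.863 mas.

9.86 mas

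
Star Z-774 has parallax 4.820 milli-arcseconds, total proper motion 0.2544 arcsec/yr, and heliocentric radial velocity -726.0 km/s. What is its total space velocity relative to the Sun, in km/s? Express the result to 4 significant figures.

767.9 km/s

d = 1/p = 1/0.004820″ = 207.47 pc.
v_t = 4.740 μ d = 4.740 × 0.2544 × 207.47 = 250.18 km/s.
v = √(v_r² + v_t²) = √((-726.0)² + 250.18²) = √589666 = 767.9 km/s.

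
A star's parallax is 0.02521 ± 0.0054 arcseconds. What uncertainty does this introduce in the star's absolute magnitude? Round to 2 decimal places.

M = m − 5 log₁₀ d + 5 = m + 5 log₁₀ p + 5, so ∂M/∂p = 5/(p ln 10).
σ_M = (5/ln 10) · (σ_p/p) = 2.1715 × 0.0054/0.02521 = 2.1715 × 0.2142 = 0.46514.

σ_M = 0.47 mag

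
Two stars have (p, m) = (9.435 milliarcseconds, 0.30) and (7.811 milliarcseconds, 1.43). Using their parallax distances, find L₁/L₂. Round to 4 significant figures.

L₁/L₂ = 1.941

d₁ = 1/p₁ = 1/0.009435″ = 105.99 pc; d₂ = 1/p₂ = 1/0.007811″ = 128.02 pc.
M₁ = m₁ − 5 log₁₀ d₁ + 5 = 0.30 − 10.1263 + 5 = -4.8263.
M₂ = 1.43 − 10.5364 + 5 = -4.1064.
L₁/L₂ = 10^(0.4(M₂ − M₁)) = 10^(0.4 × 0.7199) = 10^0.28796 = 1.9407.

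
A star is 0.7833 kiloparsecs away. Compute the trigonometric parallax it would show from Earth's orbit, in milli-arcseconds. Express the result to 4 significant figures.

d = 0.7833 kpc = 783.3 pc.
p = 1/d = 1/783.3 = 0.0012767 arcsec.
= 0.0012767 × 1000 = 1.2767 mas.

1.277 mas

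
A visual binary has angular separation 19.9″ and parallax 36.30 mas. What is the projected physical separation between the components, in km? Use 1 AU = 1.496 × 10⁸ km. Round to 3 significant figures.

d = 1/p = 1/0.03630″ = 27.548 pc.
At distance d (pc), an angle of θ arcsec spans θ·d AU: s = 19.9 × 27.548 = 548.21 AU.
= 548.21 × 1.496 × 10⁸ km = 8.2012 × 10^10 km.

8.20 × 10^10 km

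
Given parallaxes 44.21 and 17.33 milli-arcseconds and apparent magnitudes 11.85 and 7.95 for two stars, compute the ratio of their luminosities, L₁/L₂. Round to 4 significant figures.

d₁ = 1/p₁ = 1/0.04421″ = 22.619 pc; d₂ = 1/p₂ = 1/0.01733″ = 57.703 pc.
M₁ = m₁ − 5 log₁₀ d₁ + 5 = 11.85 − 6.7724 + 5 = 10.0776.
M₂ = 7.95 − 8.8060 + 5 = 4.1440.
L₁/L₂ = 10^(0.4(M₂ − M₁)) = 10^(0.4 × (-5.9336)) = 10^(-2.37344) = 0.0042321.

L₁/L₂ = 0.004232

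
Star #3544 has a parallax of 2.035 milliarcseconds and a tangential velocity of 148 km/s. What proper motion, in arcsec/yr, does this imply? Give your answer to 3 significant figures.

d = 1/p = 1/0.002035″ = 491.4 pc.
μ = v_t / (4.74 d) = 148 / (4.74 × 491.4) = 148 / 2329.2 = 0.063541 ″/yr.

0.0635 arcsec/yr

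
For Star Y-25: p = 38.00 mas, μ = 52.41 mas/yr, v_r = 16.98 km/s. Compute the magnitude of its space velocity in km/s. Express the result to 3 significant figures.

d = 1/p = 1/0.03800″ = 26.316 pc.
μ = 52.41 mas/yr = 0.05241 ″/yr.
v_t = 4.740 μ d = 4.740 × 0.05241 × 26.316 = 6.5375 km/s.
v = √(v_r² + v_t²) = √(16.98² + 6.5375²) = √331.059 = 18.195 km/s.

18.2 km/s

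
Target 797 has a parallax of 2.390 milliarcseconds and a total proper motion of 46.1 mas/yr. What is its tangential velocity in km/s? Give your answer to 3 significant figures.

91.4 km/s

d = 1/p = 1/0.002390″ = 418.41 pc.
μ = 46.1 mas/yr = 0.0461 ″/yr.
v_t = 4.74 × μ × d = 4.74 × 0.0461 × 418.41 = 91.428 km/s.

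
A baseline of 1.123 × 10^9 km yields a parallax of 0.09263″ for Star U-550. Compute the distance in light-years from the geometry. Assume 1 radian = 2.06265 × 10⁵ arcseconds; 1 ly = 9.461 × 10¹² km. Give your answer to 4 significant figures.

264.3 ly

θ = 0.09263″ = 0.09263/206265 = 4.4908 × 10^-7 rad.
d = B/θ = (1.123 × 10^9) / (4.4908 × 10^-7) = 2.5007 × 10^15 km = (2.5007 × 10^15) / (9.461 × 10^12) ly = 264.32 ly.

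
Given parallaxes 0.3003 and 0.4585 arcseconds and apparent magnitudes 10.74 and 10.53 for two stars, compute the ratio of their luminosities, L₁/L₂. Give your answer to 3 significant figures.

d₁ = 1/p₁ = 1/0.3003″ = 3.33 pc; d₂ = 1/p₂ = 1/0.4585″ = 2.181 pc.
M₁ = m₁ − 5 log₁₀ d₁ + 5 = 10.74 − 2.6122 + 5 = 13.1278.
M₂ = 10.53 − 1.6933 + 5 = 13.8367.
L₁/L₂ = 10^(0.4(M₂ − M₁)) = 10^(0.4 × 0.7089) = 10^0.28356 = 1.9211.

L₁/L₂ = 1.92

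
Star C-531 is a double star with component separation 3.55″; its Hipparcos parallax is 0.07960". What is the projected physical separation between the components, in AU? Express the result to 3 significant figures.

d = 1/p = 1/0.07960″ = 12.563 pc.
At distance d (pc), an angle of θ arcsec spans θ·d AU: s = 3.55 × 12.563 = 44.599 AU.

44.6 AU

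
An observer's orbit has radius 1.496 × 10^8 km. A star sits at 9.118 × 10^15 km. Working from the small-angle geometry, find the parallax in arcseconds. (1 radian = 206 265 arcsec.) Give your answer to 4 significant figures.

0.003384 arcsec

θ ≈ B/d = (1.496 × 10^8) / (9.118 × 10^15) = 1.6407 × 10^-8 rad.
In arcseconds: 1.6407 × 10^-8 × 206265 = 0.0033842″.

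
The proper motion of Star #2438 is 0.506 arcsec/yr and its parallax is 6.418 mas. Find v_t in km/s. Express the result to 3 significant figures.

d = 1/p = 1/0.006418″ = 155.81 pc.
v_t = 4.74 × μ × d = 4.74 × 0.506 × 155.81 = 373.7 km/s.

374 km/s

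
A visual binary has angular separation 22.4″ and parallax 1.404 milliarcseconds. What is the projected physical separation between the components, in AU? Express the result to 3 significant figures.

d = 1/p = 1/0.001404″ = 712.25 pc.
At distance d (pc), an angle of θ arcsec spans θ·d AU: s = 22.4 × 712.25 = 15954 AU.

16000 AU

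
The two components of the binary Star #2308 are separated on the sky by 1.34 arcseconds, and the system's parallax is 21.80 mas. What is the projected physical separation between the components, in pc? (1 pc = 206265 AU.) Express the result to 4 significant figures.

d = 1/p = 1/0.02180″ = 45.872 pc.
At distance d (pc), an angle of θ arcsec spans θ·d AU: s = 1.34 × 45.872 = 61.468 AU.
= 61.468 / 206265 = 0.00029800 pc.

0.0002980 pc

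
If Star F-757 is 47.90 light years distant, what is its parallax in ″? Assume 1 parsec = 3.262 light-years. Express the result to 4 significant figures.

d = 47.90 ly ÷ 3.262 = 14.684 pc.
p = 1/d = 1/14.684 = 0.068101 arcsec.

0.06810 ″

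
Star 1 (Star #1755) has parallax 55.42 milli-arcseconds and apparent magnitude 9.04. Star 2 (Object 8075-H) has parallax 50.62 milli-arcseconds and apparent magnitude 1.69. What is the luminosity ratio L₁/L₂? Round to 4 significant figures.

L₁/L₂ = 0.0009579

d₁ = 1/p₁ = 1/0.05542″ = 18.044 pc; d₂ = 1/p₂ = 1/0.05062″ = 19.755 pc.
M₁ = m₁ − 5 log₁₀ d₁ + 5 = 9.04 − 6.2817 + 5 = 7.7583.
M₂ = 1.69 − 6.4784 + 5 = 0.2116.
L₁/L₂ = 10^(0.4(M₂ − M₁)) = 10^(0.4 × (-7.5467)) = 10^(-3.01868) = 0.0009579.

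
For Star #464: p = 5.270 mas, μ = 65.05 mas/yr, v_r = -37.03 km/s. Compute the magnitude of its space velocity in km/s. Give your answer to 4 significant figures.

69.24 km/s

d = 1/p = 1/0.005270″ = 189.75 pc.
μ = 65.05 mas/yr = 0.06505 ″/yr.
v_t = 4.740 μ d = 4.740 × 0.06505 × 189.75 = 58.507 km/s.
v = √(v_r² + v_t²) = √((-37.03)² + 58.507²) = √4794.29 = 69.241 km/s.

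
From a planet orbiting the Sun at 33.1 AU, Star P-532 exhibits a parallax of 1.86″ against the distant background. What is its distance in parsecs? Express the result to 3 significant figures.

With baseline B (in AU) and parallax p (in arcsec), d = B/p parsecs.
d = 33.1 / 1.86 = 17.796 pc.

17.8 pc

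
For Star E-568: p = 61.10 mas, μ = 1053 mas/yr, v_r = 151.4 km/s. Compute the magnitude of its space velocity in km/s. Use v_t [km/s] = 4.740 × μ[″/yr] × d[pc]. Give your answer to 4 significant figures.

d = 1/p = 1/0.06110″ = 16.367 pc.
μ = 1053 mas/yr = 1.053 ″/yr.
v_t = 4.740 μ d = 4.740 × 1.053 × 16.367 = 81.691 km/s.
v = √(v_r² + v_t²) = √(151.4² + 81.691²) = √29595.4 = 172.03 km/s.

172.0 km/s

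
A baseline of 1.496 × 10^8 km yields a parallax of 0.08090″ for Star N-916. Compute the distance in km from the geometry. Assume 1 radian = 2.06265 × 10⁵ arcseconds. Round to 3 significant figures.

3.81 × 10^14 km

θ = 0.08090″ = 0.08090/206265 = 3.9221 × 10^-7 rad.
d = B/θ = (1.496 × 10^8) / (3.9221 × 10^-7) = 3.8143 × 10^14 km.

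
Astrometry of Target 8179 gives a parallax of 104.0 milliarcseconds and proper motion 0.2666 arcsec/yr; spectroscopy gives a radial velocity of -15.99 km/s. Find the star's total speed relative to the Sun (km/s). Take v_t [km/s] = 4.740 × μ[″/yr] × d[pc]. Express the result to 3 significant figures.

d = 1/p = 1/0.1040″ = 9.6154 pc.
v_t = 4.740 μ d = 4.740 × 0.2666 × 9.6154 = 12.151 km/s.
v = √(v_r² + v_t²) = √((-15.99)² + 12.151²) = √403.327 = 20.083 km/s.

20.1 km/s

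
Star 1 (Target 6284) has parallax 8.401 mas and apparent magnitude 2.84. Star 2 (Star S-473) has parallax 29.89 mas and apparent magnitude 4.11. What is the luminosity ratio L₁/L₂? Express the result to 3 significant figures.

L₁/L₂ = 40.8

d₁ = 1/p₁ = 1/0.008401″ = 119.03 pc; d₂ = 1/p₂ = 1/0.02989″ = 33.456 pc.
M₁ = m₁ − 5 log₁₀ d₁ + 5 = 2.84 − 10.3783 + 5 = -2.5383.
M₂ = 4.11 − 7.6224 + 5 = 1.4876.
L₁/L₂ = 10^(0.4(M₂ − M₁)) = 10^(0.4 × 4.0259) = 10^1.61036 = 40.772.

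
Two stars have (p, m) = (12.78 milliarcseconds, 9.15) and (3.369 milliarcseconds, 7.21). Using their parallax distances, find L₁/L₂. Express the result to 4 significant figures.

L₁/L₂ = 0.01164

d₁ = 1/p₁ = 1/0.01278″ = 78.247 pc; d₂ = 1/p₂ = 1/0.003369″ = 296.82 pc.
M₁ = m₁ − 5 log₁₀ d₁ + 5 = 9.15 − 9.4673 + 5 = 4.6827.
M₂ = 7.21 − 12.3625 + 5 = -0.1525.
L₁/L₂ = 10^(0.4(M₂ − M₁)) = 10^(0.4 × (-4.8352)) = 10^(-1.93408) = 0.011639.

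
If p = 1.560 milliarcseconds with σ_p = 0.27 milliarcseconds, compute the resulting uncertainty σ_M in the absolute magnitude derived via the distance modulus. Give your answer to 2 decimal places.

σ_M = 0.38 mag

M = m − 5 log₁₀ d + 5 = m + 5 log₁₀ p + 5, so ∂M/∂p = 5/(p ln 10).
σ_M = (5/ln 10) · (σ_p/p) = 2.1715 × 0.27/1.560 = 2.1715 × 0.17308 = 0.37584.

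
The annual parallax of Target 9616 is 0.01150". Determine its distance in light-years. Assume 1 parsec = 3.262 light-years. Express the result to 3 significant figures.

d = 1/p = 1/0.01150 = 86.957 pc.
In light-years: 86.957 × 3.262 = 283.65 ly.

284 light years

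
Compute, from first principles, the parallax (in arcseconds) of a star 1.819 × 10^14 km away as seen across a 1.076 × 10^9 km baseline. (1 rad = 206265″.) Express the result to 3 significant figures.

θ ≈ B/d = (1.076 × 10^9) / (1.819 × 10^14) = 5.9153 × 10^-6 rad.
In arcseconds: 5.9153 × 10^-6 × 206265 = 1.2201″.

1.22 arcsec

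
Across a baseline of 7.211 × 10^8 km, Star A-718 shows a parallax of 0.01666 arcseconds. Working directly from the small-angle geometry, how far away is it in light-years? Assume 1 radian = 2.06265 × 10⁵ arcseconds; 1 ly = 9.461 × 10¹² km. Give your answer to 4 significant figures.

θ = 0.01666″ = 0.01666/206265 = 8.0770 × 10^-8 rad.
d = B/θ = (7.211 × 10^8) / (8.0770 × 10^-8) = 8.9278 × 10^15 km = (8.9278 × 10^15) / (9.461 × 10^12) ly = 943.64 ly.

943.6 ly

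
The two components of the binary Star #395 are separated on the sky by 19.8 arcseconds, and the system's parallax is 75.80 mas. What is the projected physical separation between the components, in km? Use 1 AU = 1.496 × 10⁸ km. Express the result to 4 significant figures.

3.908 × 10^10 km

d = 1/p = 1/0.07580″ = 13.193 pc.
At distance d (pc), an angle of θ arcsec spans θ·d AU: s = 19.8 × 13.193 = 261.22 AU.
= 261.22 × 1.496 × 10⁸ km = 3.9079 × 10^10 km.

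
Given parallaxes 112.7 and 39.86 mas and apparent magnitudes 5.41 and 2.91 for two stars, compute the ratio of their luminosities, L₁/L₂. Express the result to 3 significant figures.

L₁/L₂ = 0.0125

d₁ = 1/p₁ = 1/0.1127″ = 8.8731 pc; d₂ = 1/p₂ = 1/0.03986″ = 25.088 pc.
M₁ = m₁ − 5 log₁₀ d₁ + 5 = 5.41 − 4.7404 + 5 = 5.6696.
M₂ = 2.91 − 6.9973 + 5 = 0.9127.
L₁/L₂ = 10^(0.4(M₂ − M₁)) = 10^(0.4 × (-4.7569)) = 10^(-1.90276) = 0.01251.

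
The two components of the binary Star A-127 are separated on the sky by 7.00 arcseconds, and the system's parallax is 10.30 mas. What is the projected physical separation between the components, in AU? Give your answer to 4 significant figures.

679.6 AU

d = 1/p = 1/0.01030″ = 97.087 pc.
At distance d (pc), an angle of θ arcsec spans θ·d AU: s = 7.00 × 97.087 = 679.61 AU.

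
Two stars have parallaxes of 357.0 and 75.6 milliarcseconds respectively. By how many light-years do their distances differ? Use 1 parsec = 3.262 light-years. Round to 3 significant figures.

34.0 ly

d_A = 1/0.3570″ = 2.8011 pc; d_B = 1/0.07560″ = 13.228 pc.
|d_B − d_A| = |13.228 − 2.8011| = 10.427 pc = 10.427 × 3.262 ly = 34.013 ly.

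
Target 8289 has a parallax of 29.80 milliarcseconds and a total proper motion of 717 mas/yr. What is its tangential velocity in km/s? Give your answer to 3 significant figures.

d = 1/p = 1/0.02980″ = 33.557 pc.
μ = 717 mas/yr = 0.717 ″/yr.
v_t = 4.74 × μ × d = 4.74 × 0.717 × 33.557 = 114.05 km/s.

114 km/s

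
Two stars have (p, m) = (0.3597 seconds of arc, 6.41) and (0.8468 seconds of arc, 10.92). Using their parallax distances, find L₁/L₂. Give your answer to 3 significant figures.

d₁ = 1/p₁ = 1/0.3597″ = 2.7801 pc; d₂ = 1/p₂ = 1/0.8468″ = 1.1809 pc.
M₁ = m₁ − 5 log₁₀ d₁ + 5 = 6.41 − 2.2203 + 5 = 9.1897.
M₂ = 10.92 − 0.3611 + 5 = 15.5589.
L₁/L₂ = 10^(0.4(M₂ − M₁)) = 10^(0.4 × 6.3692) = 10^2.54768 = 352.92.

L₁/L₂ = 353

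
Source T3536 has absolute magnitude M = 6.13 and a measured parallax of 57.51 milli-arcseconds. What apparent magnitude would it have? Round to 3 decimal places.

m = 7.331

d = 1/p = 1/0.05751″ = 17.388 pc.
m − M = 5 log₁₀ d − 5 = 5 log₁₀(17.388) − 5 = 6.2012 − 5 = 1.2012.
m = M + (m − M) = 6.13 + 1.2012 = 7.331.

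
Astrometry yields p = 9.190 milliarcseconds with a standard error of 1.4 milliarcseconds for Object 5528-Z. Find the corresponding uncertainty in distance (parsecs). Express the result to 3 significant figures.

16.6 pc

d = 1/p, so σ_d = σ_p / p².
σ_d = 0.00140 / (0.009190)² = 0.00140 / 0.000084456 = 16.577 pc.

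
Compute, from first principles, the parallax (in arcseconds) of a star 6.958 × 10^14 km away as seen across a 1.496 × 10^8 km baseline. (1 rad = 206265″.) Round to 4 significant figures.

0.04435 arcsec

θ ≈ B/d = (1.496 × 10^8) / (6.958 × 10^14) = 2.1500 × 10^-7 rad.
In arcseconds: 2.1500 × 10^-7 × 206265 = 0.044347″.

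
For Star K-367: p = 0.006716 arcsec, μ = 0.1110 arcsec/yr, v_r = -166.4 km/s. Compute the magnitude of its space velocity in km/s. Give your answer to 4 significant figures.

d = 1/p = 1/0.006716″ = 148.9 pc.
v_t = 4.740 μ d = 4.740 × 0.1110 × 148.9 = 78.342 km/s.
v = √(v_r² + v_t²) = √((-166.4)² + 78.342²) = √33826.4 = 183.92 km/s.

183.9 km/s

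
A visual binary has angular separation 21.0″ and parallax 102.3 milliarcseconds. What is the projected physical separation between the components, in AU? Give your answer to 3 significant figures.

d = 1/p = 1/0.1023″ = 9.7752 pc.
At distance d (pc), an angle of θ arcsec spans θ·d AU: s = 21.0 × 9.7752 = 205.28 AU.

205 AU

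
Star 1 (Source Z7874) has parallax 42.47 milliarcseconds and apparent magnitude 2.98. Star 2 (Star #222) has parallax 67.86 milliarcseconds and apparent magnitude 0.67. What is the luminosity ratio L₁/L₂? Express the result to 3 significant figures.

d₁ = 1/p₁ = 1/0.04247″ = 23.546 pc; d₂ = 1/p₂ = 1/0.06786″ = 14.736 pc.
M₁ = m₁ − 5 log₁₀ d₁ + 5 = 2.98 − 6.8596 + 5 = 1.1204.
M₂ = 0.67 − 5.8419 + 5 = -0.1719.
L₁/L₂ = 10^(0.4(M₂ − M₁)) = 10^(0.4 × (-1.2923)) = 10^(-0.51692) = 0.30414.

L₁/L₂ = 0.304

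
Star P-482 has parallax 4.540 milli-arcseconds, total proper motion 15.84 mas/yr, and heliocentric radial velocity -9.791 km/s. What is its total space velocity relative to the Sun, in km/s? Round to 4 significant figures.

19.22 km/s

d = 1/p = 1/0.004540″ = 220.26 pc.
μ = 15.84 mas/yr = 0.01584 ″/yr.
v_t = 4.740 μ d = 4.740 × 0.01584 × 220.26 = 16.537 km/s.
v = √(v_r² + v_t²) = √((-9.791)² + 16.537²) = √369.336 = 19.218 km/s.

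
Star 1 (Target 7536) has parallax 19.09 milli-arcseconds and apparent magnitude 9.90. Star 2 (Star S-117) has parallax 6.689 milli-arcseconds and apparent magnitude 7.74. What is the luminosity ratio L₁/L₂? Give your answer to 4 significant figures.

d₁ = 1/p₁ = 1/0.01909″ = 52.383 pc; d₂ = 1/p₂ = 1/0.006689″ = 149.5 pc.
M₁ = m₁ − 5 log₁₀ d₁ + 5 = 9.90 − 8.5960 + 5 = 6.3040.
M₂ = 7.74 − 10.8732 + 5 = 1.8668.
L₁/L₂ = 10^(0.4(M₂ − M₁)) = 10^(0.4 × (-4.4372)) = 10^(-1.77488) = 0.016793.

L₁/L₂ = 0.01679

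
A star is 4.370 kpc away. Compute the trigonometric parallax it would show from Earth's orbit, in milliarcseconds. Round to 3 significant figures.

d = 4.370 kpc = 4370 pc.
p = 1/d = 1/4370 = 0.00022883 arcsec.
= 0.00022883 × 1000 = 0.22883 mas.

0.229 mas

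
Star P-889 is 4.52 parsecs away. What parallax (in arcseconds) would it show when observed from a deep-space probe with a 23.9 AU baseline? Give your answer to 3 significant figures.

p (arcsec) = B (AU) / d (pc).
p = 23.9 / 4.52 = 5.2876 arcsec.

5.29 arcsec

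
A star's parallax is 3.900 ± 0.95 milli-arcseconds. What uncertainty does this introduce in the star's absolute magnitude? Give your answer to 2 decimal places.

M = m − 5 log₁₀ d + 5 = m + 5 log₁₀ p + 5, so ∂M/∂p = 5/(p ln 10).
σ_M = (5/ln 10) · (σ_p/p) = 2.1715 × 0.95/3.900 = 2.1715 × 0.24359 = 0.52896.

σ_M = 0.53 mag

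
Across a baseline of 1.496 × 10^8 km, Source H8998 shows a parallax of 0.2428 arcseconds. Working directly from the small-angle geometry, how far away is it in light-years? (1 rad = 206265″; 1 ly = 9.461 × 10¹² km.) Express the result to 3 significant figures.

13.4 ly

θ = 0.2428″ = 0.2428/206265 = 1.1771 × 10^-6 rad.
d = B/θ = (1.496 × 10^8) / (1.1771 × 10^-6) = 1.2709 × 10^14 km = (1.2709 × 10^14) / (9.461 × 10^12) ly = 13.433 ly.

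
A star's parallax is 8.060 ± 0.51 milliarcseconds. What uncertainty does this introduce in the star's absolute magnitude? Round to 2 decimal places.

M = m − 5 log₁₀ d + 5 = m + 5 log₁₀ p + 5, so ∂M/∂p = 5/(p ln 10).
σ_M = (5/ln 10) · (σ_p/p) = 2.1715 × 0.51/8.060 = 2.1715 × 0.063275 = 0.1374.

σ_M = 0.14 mag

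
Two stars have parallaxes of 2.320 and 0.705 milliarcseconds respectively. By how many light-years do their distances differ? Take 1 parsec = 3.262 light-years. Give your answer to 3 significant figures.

3220 ly

d_A = 1/0.002320″ = 431.03 pc; d_B = 1/0.0007050″ = 1418.4 pc.
|d_B − d_A| = |1418.4 − 431.03| = 987.37 pc = 987.37 × 3.262 ly = 3220.8 ly.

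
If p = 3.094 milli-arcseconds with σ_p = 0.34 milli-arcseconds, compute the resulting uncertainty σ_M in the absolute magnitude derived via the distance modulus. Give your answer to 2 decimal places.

M = m − 5 log₁₀ d + 5 = m + 5 log₁₀ p + 5, so ∂M/∂p = 5/(p ln 10).
σ_M = (5/ln 10) · (σ_p/p) = 2.1715 × 0.34/3.094 = 2.1715 × 0.10989 = 0.23863.

σ_M = 0.24 mag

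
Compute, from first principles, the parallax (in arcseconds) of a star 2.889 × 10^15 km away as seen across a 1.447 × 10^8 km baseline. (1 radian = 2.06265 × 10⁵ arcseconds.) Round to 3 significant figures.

0.0103 arcsec

θ ≈ B/d = (1.447 × 10^8) / (2.889 × 10^15) = 5.0087 × 10^-8 rad.
In arcseconds: 5.0087 × 10^-8 × 206265 = 0.010331″.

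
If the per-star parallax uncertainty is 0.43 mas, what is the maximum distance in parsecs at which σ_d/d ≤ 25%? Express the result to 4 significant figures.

581.4 pc

σ_d/d = σ_p/p, so the condition is σ_p/p ≤ 0.25, i.e. p ≥ σ_p/0.25.
p_min = 0.43/0.25 = 1.72 mas = 0.00172 arcsec.
d_max = 1/p_min = 1/0.00172 = 581.4 pc.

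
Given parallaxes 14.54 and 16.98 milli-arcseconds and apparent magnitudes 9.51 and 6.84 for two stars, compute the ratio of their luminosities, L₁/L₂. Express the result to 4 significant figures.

d₁ = 1/p₁ = 1/0.01454″ = 68.776 pc; d₂ = 1/p₂ = 1/0.01698″ = 58.893 pc.
M₁ = m₁ − 5 log₁₀ d₁ + 5 = 9.51 − 9.1872 + 5 = 5.3228.
M₂ = 6.84 − 8.8503 + 5 = 2.9897.
L₁/L₂ = 10^(0.4(M₂ − M₁)) = 10^(0.4 × (-2.3331)) = 10^(-0.93324) = 0.11662.

L₁/L₂ = 0.1166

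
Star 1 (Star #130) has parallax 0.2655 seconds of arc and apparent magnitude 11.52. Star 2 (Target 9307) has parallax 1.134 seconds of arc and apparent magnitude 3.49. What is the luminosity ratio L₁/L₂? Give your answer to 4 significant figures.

L₁/L₂ = 0.01120

d₁ = 1/p₁ = 1/0.2655″ = 3.7665 pc; d₂ = 1/p₂ = 1/1.134″ = 0.88183 pc.
M₁ = m₁ − 5 log₁₀ d₁ + 5 = 11.52 − 2.8797 + 5 = 13.6403.
M₂ = 3.49 − (-0.2731) + 5 = 8.7631.
L₁/L₂ = 10^(0.4(M₂ − M₁)) = 10^(0.4 × (-4.8772)) = 10^(-1.95088) = 0.011197.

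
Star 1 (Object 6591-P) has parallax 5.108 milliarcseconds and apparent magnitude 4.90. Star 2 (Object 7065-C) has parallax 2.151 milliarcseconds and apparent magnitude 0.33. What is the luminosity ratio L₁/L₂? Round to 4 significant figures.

L₁/L₂ = 0.002635

d₁ = 1/p₁ = 1/0.005108″ = 195.77 pc; d₂ = 1/p₂ = 1/0.002151″ = 464.9 pc.
M₁ = m₁ − 5 log₁₀ d₁ + 5 = 4.90 − 11.4587 + 5 = -1.5587.
M₂ = 0.33 − 13.3368 + 5 = -8.0068.
L₁/L₂ = 10^(0.4(M₂ − M₁)) = 10^(0.4 × (-6.4481)) = 10^(-2.57924) = 0.0026349.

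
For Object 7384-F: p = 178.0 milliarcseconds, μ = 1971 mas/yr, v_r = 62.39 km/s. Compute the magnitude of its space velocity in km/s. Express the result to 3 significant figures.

d = 1/p = 1/0.1780″ = 5.618 pc.
μ = 1971 mas/yr = 1.971 ″/yr.
v_t = 4.740 μ d = 4.740 × 1.971 × 5.618 = 52.486 km/s.
v = √(v_r² + v_t²) = √(62.39² + 52.486²) = √6647.29 = 81.531 km/s.

81.5 km/s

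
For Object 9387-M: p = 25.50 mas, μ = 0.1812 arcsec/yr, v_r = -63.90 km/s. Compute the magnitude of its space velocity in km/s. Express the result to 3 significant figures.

d = 1/p = 1/0.02550″ = 39.216 pc.
v_t = 4.740 μ d = 4.740 × 0.1812 × 39.216 = 33.682 km/s.
v = √(v_r² + v_t²) = √((-63.90)² + 33.682²) = √5217.69 = 72.234 km/s.

72.2 km/s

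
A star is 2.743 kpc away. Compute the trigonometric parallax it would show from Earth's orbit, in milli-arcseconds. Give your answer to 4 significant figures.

0.3646 mas

d = 2.743 kpc = 2743 pc.
p = 1/d = 1/2743 = 0.00036456 arcsec.
= 0.00036456 × 1000 = 0.36456 mas.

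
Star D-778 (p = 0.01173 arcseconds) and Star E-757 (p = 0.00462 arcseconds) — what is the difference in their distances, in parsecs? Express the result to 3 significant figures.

d_A = 1/0.01173″ = 85.251 pc; d_B = 1/0.004620″ = 216.45 pc.
|d_B − d_A| = |216.45 − 85.251| = 131.2 pc.

131 pc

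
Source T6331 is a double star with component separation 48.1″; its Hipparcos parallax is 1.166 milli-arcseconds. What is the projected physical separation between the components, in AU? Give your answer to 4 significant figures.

41250 AU

d = 1/p = 1/0.001166″ = 857.63 pc.
At distance d (pc), an angle of θ arcsec spans θ·d AU: s = 48.1 × 857.63 = 41252 AU.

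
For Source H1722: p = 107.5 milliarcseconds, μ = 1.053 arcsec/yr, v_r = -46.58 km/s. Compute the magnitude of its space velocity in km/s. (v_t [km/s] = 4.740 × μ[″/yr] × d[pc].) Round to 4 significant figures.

65.77 km/s

d = 1/p = 1/0.1075″ = 9.3023 pc.
v_t = 4.740 μ d = 4.740 × 1.053 × 9.3023 = 46.43 km/s.
v = √(v_r² + v_t²) = √((-46.58)² + 46.43²) = √4325.44 = 65.768 km/s.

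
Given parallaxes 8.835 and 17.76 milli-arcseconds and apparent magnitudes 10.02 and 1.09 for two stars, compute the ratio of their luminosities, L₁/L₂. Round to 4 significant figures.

d₁ = 1/p₁ = 1/0.008835″ = 113.19 pc; d₂ = 1/p₂ = 1/0.01776″ = 56.306 pc.
M₁ = m₁ − 5 log₁₀ d₁ + 5 = 10.02 − 10.2690 + 5 = 4.7510.
M₂ = 1.09 − 8.7528 + 5 = -2.6628.
L₁/L₂ = 10^(0.4(M₂ − M₁)) = 10^(0.4 × (-7.4138)) = 10^(-2.96552) = 0.0010826.

L₁/L₂ = 0.001083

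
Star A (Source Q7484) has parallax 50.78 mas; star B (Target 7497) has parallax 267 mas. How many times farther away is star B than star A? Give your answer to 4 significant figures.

0.1902

Since d = 1/p, d_B/d_A = p_A/p_B.
= 50.78 / 267 = 0.19019.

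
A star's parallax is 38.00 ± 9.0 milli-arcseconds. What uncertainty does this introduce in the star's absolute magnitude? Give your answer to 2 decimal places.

M = m − 5 log₁₀ d + 5 = m + 5 log₁₀ p + 5, so ∂M/∂p = 5/(p ln 10).
σ_M = (5/ln 10) · (σ_p/p) = 2.1715 × 9.0/38.00 = 2.1715 × 0.23684 = 0.5143.

σ_M = 0.51 mag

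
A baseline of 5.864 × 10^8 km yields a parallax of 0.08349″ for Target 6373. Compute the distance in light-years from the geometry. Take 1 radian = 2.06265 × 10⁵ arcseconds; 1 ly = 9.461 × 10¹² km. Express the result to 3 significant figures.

153 ly

θ = 0.08349″ = 0.08349/206265 = 4.0477 × 10^-7 rad.
d = B/θ = (5.864 × 10^8) / (4.0477 × 10^-7) = 1.4487 × 10^15 km = (1.4487 × 10^15) / (9.461 × 10^12) ly = 153.12 ly.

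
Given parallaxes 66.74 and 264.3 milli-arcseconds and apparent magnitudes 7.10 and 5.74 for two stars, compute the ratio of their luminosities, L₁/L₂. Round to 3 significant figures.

d₁ = 1/p₁ = 1/0.06674″ = 14.984 pc; d₂ = 1/p₂ = 1/0.2643″ = 3.7836 pc.
M₁ = m₁ − 5 log₁₀ d₁ + 5 = 7.10 − 5.8781 + 5 = 6.2219.
M₂ = 5.74 − 2.8895 + 5 = 7.8505.
L₁/L₂ = 10^(0.4(M₂ − M₁)) = 10^(0.4 × 1.6286) = 10^0.65144 = 4.4817.

L₁/L₂ = 4.48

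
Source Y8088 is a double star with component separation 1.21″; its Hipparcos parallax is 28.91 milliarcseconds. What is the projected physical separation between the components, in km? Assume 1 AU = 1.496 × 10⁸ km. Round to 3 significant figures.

d = 1/p = 1/0.02891″ = 34.59 pc.
At distance d (pc), an angle of θ arcsec spans θ·d AU: s = 1.21 × 34.59 = 41.854 AU.
= 41.854 × 1.496 × 10⁸ km = 6.2614 × 10^9 km.

6.26 × 10^9 km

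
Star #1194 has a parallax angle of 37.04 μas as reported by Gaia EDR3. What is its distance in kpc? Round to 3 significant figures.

27.0 kpc

p = 37.04 μas = 0.00003704 arcsec.
d = 1/p = 1/0.00003704 = 26998 pc.
= 26.998 kpc.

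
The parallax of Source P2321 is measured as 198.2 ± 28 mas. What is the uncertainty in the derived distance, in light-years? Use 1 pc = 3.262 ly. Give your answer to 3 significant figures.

d = 1/p, so σ_d = σ_p / p².
σ_d = 0.0280 / (0.1982)² = 0.0280 / 0.039283 = 0.71278 pc = 0.71278 × 3.262 ly = 2.3251 ly.

2.33 ly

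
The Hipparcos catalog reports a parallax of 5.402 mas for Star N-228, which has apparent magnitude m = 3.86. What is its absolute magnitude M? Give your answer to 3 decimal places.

d = 1/p = 1/0.005402″ = 185.12 pc.
m − M = 5 log₁₀(185.12) − 5 = 11.3373 − 5 = 6.3373.
M = m − (m − M) = 3.86 − 6.3373 = -2.477.

M = -2.477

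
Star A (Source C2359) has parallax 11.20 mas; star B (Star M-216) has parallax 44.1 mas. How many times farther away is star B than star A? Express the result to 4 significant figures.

0.2540

Since d = 1/p, d_B/d_A = p_A/p_B.
= 11.20 / 44.1 = 0.25397.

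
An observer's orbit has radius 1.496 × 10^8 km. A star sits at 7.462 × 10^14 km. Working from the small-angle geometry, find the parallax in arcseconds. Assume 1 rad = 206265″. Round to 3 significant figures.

θ ≈ B/d = (1.496 × 10^8) / (7.462 × 10^14) = 2.0048 × 10^-7 rad.
In arcseconds: 2.0048 × 10^-7 × 206265 = 0.041352″.

0.0414 arcsec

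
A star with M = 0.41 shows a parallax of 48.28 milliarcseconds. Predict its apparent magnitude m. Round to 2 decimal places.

m = 1.99

d = 1/p = 1/0.04828″ = 20.713 pc.
m − M = 5 log₁₀ d − 5 = 5 log₁₀(20.713) − 5 = 6.5812 − 5 = 1.5812.
m = M + (m − M) = 0.41 + 1.5812 = 1.99.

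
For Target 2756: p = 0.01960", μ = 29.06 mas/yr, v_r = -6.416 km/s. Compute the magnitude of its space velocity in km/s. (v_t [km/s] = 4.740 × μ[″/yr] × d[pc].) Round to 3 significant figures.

d = 1/p = 1/0.01960″ = 51.02 pc.
μ = 29.06 mas/yr = 0.02906 ″/yr.
v_t = 4.740 μ d = 4.740 × 0.02906 × 51.02 = 7.0277 km/s.
v = √(v_r² + v_t²) = √((-6.416)² + 7.0277²) = √90.5536 = 9.516 km/s.

9.52 km/s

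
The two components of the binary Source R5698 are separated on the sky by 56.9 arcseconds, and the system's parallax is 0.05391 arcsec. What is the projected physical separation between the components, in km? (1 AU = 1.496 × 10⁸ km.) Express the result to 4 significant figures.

d = 1/p = 1/0.05391″ = 18.549 pc.
At distance d (pc), an angle of θ arcsec spans θ·d AU: s = 56.9 × 18.549 = 1055.4 AU.
= 1055.4 × 1.496 × 10⁸ km = 1.5789 × 10^11 km.

1.579 × 10^11 km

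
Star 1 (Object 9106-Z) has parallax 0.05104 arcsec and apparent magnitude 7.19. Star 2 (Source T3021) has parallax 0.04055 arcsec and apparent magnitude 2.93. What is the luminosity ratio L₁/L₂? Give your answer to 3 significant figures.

d₁ = 1/p₁ = 1/0.05104″ = 19.592 pc; d₂ = 1/p₂ = 1/0.04055″ = 24.661 pc.
M₁ = m₁ − 5 log₁₀ d₁ + 5 = 7.19 − 6.4604 + 5 = 5.7296.
M₂ = 2.93 − 6.9601 + 5 = 0.9699.
L₁/L₂ = 10^(0.4(M₂ − M₁)) = 10^(0.4 × (-4.7597)) = 10^(-1.90388) = 0.012477.

L₁/L₂ = 0.0125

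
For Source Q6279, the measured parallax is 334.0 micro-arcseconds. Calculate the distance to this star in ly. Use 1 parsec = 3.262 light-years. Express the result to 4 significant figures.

9766 ly

p = 334.0 micro-arcseconds = 0.0003340 arcsec.
d = 1/p = 1/0.0003340 = 2994 pc.
In light-years: 2994 × 3.262 = 9766.4 ly.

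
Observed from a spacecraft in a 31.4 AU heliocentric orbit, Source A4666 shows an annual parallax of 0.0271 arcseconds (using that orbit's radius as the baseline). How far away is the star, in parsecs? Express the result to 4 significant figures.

1159 pc

With baseline B (in AU) and parallax p (in arcsec), d = B/p parsecs.
d = 31.4 / 0.0271 = 1158.7 pc.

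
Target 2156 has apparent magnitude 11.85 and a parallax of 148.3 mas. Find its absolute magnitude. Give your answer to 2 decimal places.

d = 1/p = 1/0.1483″ = 6.7431 pc.
m − M = 5 log₁₀(6.7431) − 5 = 4.1443 − 5 = -0.8557.
M = m − (m − M) = 11.85 − (-0.8557) = 12.71.

M = 12.71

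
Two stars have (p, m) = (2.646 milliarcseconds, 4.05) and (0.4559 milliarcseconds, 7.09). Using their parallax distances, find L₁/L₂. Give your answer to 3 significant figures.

L₁/L₂ = 0.488

d₁ = 1/p₁ = 1/0.002646″ = 377.93 pc; d₂ = 1/p₂ = 1/0.0004559″ = 2193.5 pc.
M₁ = m₁ − 5 log₁₀ d₁ + 5 = 4.05 − 12.8871 + 5 = -3.8371.
M₂ = 7.09 − 16.7057 + 5 = -4.6157.
L₁/L₂ = 10^(0.4(M₂ − M₁)) = 10^(0.4 × (-0.7786)) = 10^(-0.31144) = 0.48816.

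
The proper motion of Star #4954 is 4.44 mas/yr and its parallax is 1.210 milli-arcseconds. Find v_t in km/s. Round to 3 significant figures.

d = 1/p = 1/0.001210″ = 826.45 pc.
μ = 4.44 mas/yr = 0.00444 ″/yr.
v_t = 4.74 × μ × d = 4.74 × 0.00444 × 826.45 = 17.393 km/s.

17.4 km/s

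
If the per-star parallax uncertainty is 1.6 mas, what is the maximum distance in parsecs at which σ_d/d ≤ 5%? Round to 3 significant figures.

σ_d/d = σ_p/p, so the condition is σ_p/p ≤ 0.05, i.e. p ≥ σ_p/0.05.
p_min = 1.6/0.05 = 32 mas = 0.032 arcsec.
d_max = 1/p_min = 1/0.032 = 31.25 pc.

31.3 pc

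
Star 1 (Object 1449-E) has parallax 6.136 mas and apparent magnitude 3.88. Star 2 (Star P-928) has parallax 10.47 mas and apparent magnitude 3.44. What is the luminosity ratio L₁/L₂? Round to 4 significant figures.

L₁/L₂ = 1.941

d₁ = 1/p₁ = 1/0.006136″ = 162.97 pc; d₂ = 1/p₂ = 1/0.01047″ = 95.511 pc.
M₁ = m₁ − 5 log₁₀ d₁ + 5 = 3.88 − 11.0605 + 5 = -2.1805.
M₂ = 3.44 − 9.9003 + 5 = -1.4603.
L₁/L₂ = 10^(0.4(M₂ − M₁)) = 10^(0.4 × 0.7202) = 10^0.28808 = 1.9412.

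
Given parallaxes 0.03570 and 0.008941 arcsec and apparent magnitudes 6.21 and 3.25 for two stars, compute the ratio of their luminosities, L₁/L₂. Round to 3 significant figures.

d₁ = 1/p₁ = 1/0.03570″ = 28.011 pc; d₂ = 1/p₂ = 1/0.008941″ = 111.84 pc.
M₁ = m₁ − 5 log₁₀ d₁ + 5 = 6.21 − 7.2366 + 5 = 3.9734.
M₂ = 3.25 − 10.2430 + 5 = -1.9930.
L₁/L₂ = 10^(0.4(M₂ − M₁)) = 10^(0.4 × (-5.9664)) = 10^(-2.38656) = 0.0041062.

L₁/L₂ = 0.00411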